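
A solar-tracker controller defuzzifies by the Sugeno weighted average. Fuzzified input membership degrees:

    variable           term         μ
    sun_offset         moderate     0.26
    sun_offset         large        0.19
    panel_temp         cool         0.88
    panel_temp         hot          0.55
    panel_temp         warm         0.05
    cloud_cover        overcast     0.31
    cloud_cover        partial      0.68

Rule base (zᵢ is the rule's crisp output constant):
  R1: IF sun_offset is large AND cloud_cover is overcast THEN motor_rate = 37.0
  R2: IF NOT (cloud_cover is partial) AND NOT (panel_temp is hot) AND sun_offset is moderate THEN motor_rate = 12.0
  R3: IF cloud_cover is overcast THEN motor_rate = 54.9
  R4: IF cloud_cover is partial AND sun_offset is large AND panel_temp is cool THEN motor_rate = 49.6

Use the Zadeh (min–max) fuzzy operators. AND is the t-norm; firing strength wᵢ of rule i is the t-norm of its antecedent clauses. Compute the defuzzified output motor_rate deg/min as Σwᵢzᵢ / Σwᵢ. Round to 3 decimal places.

38.519

R1 (z=37.0): large=0.19, overcast=0.31; AND[min(a, b)] → w = 0.19
R2 (z=12.0): ¬partial=1−0.68=0.32, ¬hot=1−0.55=0.45, moderate=0.26; AND[min(a, b)] → w = 0.26
R3 (z=54.9): overcast=0.31 → w = 0.31
R4 (z=49.6): partial=0.68, large=0.19, cool=0.88; AND[min(a, b)] → w = 0.19
Weighted average = (0.19·37.0 + 0.26·12.0 + 0.31·54.9 + 0.19·49.6) / (0.19 + 0.26 + 0.31 + 0.19)
  = 36.5930 / 0.9500 = 38.519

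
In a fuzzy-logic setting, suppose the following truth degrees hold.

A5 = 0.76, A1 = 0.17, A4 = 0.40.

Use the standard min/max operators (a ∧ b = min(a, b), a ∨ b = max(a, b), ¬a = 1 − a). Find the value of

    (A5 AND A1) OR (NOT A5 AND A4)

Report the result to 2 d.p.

A5 AND A1 = min(a, b) on (0.76, 0.17) = 0.17
NOT A5 = 1 − 0.76 = 0.24
NOT A5 AND A4 = min(a, b) on (0.24, 0.40) = 0.24
(A5 AND A1) OR (NOT A5 AND A4) = max(a, b) on (0.17, 0.24) = 0.24

0.24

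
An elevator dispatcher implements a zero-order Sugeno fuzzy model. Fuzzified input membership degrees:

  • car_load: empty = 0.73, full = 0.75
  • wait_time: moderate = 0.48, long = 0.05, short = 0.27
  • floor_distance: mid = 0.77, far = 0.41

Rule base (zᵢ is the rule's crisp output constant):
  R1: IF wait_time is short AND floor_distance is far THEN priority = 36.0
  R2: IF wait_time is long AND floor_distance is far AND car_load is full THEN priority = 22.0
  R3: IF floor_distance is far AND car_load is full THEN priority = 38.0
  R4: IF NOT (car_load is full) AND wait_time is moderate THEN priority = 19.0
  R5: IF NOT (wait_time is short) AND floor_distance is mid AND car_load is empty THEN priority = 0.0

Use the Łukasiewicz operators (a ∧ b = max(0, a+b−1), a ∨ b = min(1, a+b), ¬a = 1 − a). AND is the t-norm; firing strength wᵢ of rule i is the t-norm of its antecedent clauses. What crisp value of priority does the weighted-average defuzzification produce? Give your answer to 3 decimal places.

15.590

R1 (z=36.0): short=0.27, far=0.41; AND[max(0, a+b−1)] → w = 0.00
R2 (z=22.0): long=0.05, far=0.41, full=0.75; AND[max(0, a+b−1)] → w = 0.00
R3 (z=38.0): far=0.41, full=0.75; AND[max(0, a+b−1)] → w = 0.16
R4 (z=19.0): ¬full=1−0.75=0.25, moderate=0.48; AND[max(0, a+b−1)] → w = 0.00
R5 (z=0.0): ¬short=1−0.27=0.73, mid=0.77, empty=0.73; AND[max(0, a+b−1)] → w = 0.23
Weighted average = (0.00·36.0 + 0.00·22.0 + 0.16·38.0 + 0.00·19.0 + 0.23·0.0) / (0.00 + 0.00 + 0.16 + 0.00 + 0.23)
  = 6.0800 / 0.3900 = 15.590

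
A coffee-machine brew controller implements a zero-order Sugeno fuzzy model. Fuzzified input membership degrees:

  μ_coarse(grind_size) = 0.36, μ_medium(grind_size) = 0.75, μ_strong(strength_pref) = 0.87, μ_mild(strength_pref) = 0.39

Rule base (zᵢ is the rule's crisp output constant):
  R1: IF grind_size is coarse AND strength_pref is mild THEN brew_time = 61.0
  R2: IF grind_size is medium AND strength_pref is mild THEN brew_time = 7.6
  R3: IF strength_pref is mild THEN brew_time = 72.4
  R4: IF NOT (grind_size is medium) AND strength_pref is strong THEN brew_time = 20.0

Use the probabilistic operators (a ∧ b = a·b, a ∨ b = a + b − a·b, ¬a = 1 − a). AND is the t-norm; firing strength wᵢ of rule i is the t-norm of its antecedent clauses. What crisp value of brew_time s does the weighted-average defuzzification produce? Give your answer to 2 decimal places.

R1 (z=61.0): coarse=0.36, mild=0.39; AND[a·b] → w = 0.1404
R2 (z=7.6): medium=0.75, mild=0.39; AND[a·b] → w = 0.2925
R3 (z=72.4): mild=0.39 → w = 0.3900
R4 (z=20.0): ¬medium=1−0.75=0.25, strong=0.87; AND[a·b] → w = 0.2175
Weighted average = (0.1404·61.0 + 0.2925·7.6 + 0.3900·72.4 + 0.2175·20.0) / (0.1404 + 0.2925 + 0.3900 + 0.2175)
  = 43.3734 / 1.0404 = 41.69

41.69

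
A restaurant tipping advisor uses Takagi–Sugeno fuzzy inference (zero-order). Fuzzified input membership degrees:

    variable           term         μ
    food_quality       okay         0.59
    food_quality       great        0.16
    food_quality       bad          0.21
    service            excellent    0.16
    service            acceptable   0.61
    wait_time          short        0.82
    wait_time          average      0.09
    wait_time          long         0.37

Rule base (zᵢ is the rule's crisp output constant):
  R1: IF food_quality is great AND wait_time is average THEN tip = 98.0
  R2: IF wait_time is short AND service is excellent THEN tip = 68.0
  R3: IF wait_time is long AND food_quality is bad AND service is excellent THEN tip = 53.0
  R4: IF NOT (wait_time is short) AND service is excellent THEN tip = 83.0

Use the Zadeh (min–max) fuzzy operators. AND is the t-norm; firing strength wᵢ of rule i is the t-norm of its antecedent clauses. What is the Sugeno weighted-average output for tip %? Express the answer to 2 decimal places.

R1 (z=98.0): great=0.16, average=0.09; AND[min(a, b)] → w = 0.09
R2 (z=68.0): short=0.82, excellent=0.16; AND[min(a, b)] → w = 0.16
R3 (z=53.0): long=0.37, bad=0.21, excellent=0.16; AND[min(a, b)] → w = 0.16
R4 (z=83.0): ¬short=1−0.82=0.18, excellent=0.16; AND[min(a, b)] → w = 0.16
Weighted average = (0.09·98.0 + 0.16·68.0 + 0.16·53.0 + 0.16·83.0) / (0.09 + 0.16 + 0.16 + 0.16)
  = 41.4600 / 0.5700 = 72.74

72.74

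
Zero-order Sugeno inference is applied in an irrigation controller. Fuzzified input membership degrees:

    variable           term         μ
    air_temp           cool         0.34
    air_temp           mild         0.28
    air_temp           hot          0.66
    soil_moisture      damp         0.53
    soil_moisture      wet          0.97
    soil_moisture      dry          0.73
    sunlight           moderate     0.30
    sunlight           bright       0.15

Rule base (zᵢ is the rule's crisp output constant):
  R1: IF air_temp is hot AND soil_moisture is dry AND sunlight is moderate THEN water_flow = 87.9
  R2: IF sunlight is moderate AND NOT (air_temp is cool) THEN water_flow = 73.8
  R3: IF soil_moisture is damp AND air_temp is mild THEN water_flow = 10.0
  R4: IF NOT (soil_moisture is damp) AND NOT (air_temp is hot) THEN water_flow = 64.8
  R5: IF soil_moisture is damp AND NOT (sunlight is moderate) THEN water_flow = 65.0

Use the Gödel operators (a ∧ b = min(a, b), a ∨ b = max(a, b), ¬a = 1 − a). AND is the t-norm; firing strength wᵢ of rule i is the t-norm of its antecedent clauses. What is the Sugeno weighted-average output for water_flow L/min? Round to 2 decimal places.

R1 (z=87.9): hot=0.66, dry=0.73, moderate=0.30; AND[min(a, b)] → w = 0.30
R2 (z=73.8): moderate=0.30, ¬cool=1−0.34=0.66; AND[min(a, b)] → w = 0.30
R3 (z=10.0): damp=0.53, mild=0.28; AND[min(a, b)] → w = 0.28
R4 (z=64.8): ¬damp=1−0.53=0.47, ¬hot=1−0.66=0.34; AND[min(a, b)] → w = 0.34
R5 (z=65.0): damp=0.53, ¬moderate=1−0.30=0.70; AND[min(a, b)] → w = 0.53
Weighted average = (0.30·87.9 + 0.30·73.8 + 0.28·10.0 + 0.34·64.8 + 0.53·65.0) / (0.30 + 0.30 + 0.28 + 0.34 + 0.53)
  = 107.7920 / 1.7500 = 61.60

61.60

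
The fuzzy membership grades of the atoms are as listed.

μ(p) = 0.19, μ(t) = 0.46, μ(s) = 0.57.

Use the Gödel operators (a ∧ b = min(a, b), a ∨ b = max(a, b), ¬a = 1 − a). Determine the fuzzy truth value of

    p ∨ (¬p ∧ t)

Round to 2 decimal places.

¬p = 1 − 0.19 = 0.81
¬p ∧ t = min(a, b) on (0.81, 0.46) = 0.46
p ∨ (¬p ∧ t) = max(a, b) on (0.19, 0.46) = 0.46

0.46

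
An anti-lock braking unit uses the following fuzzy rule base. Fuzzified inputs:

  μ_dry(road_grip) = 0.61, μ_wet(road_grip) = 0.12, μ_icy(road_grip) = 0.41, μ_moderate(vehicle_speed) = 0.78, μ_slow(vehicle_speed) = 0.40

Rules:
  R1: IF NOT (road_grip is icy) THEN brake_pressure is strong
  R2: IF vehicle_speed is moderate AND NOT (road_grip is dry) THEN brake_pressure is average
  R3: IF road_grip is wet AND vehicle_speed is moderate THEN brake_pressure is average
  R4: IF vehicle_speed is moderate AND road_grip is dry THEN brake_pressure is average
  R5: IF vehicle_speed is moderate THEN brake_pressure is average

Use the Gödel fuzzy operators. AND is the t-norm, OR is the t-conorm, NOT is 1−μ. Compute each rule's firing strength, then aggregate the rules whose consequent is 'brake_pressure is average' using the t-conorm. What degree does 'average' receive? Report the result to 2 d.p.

0.78

R1: ¬icy=1−0.41=0.59 → w = 0.59
R2: moderate=0.78, ¬dry=1−0.61=0.39; AND[min(a, b)] → w = 0.39
R3: wet=0.12, moderate=0.78; AND[min(a, b)] → w = 0.12
R4: moderate=0.78, dry=0.61; AND[min(a, b)] → w = 0.61
R5: moderate=0.78 → w = 0.78
Rules with consequent 'average': {R2, R3, R4, R5} → strengths 0.39, 0.12, 0.61, 0.78
Aggregate via t-conorm [max(a, b)]: 0.78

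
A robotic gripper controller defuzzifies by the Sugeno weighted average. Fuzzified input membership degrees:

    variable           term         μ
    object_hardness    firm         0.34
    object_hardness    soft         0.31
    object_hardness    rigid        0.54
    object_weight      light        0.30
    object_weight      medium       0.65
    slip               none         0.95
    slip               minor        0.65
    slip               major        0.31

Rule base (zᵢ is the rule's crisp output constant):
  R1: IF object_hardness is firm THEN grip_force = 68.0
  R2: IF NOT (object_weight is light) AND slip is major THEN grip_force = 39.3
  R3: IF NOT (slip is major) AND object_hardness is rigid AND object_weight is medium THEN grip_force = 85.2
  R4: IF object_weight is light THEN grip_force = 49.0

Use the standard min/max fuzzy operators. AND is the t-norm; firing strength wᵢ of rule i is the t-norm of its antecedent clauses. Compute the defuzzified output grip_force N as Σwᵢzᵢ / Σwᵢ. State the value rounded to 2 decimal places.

R1 (z=68.0): firm=0.34 → w = 0.34
R2 (z=39.3): ¬light=1−0.30=0.70, major=0.31; AND[min(a, b)] → w = 0.31
R3 (z=85.2): ¬major=1−0.31=0.69, rigid=0.54, medium=0.65; AND[min(a, b)] → w = 0.54
R4 (z=49.0): light=0.30 → w = 0.30
Weighted average = (0.34·68.0 + 0.31·39.3 + 0.54·85.2 + 0.30·49.0) / (0.34 + 0.31 + 0.54 + 0.30)
  = 96.0110 / 1.4900 = 64.44

64.44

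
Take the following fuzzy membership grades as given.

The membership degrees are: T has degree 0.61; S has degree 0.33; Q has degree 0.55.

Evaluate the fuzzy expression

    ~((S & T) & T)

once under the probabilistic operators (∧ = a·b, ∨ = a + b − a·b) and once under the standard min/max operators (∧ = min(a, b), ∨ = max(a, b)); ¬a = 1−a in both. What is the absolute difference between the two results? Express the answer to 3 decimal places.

Under probabilistic:
  S & T = a·b on (0.3300, 0.6100) = 0.2013
  (S & T) & T = a·b on (0.2013, 0.6100) = 0.1228
  ~((S & T) & T) = 1 − 0.1228 = 0.8772
  → value = 0.8772
Under standard min/max:
  S & T = min(a, b) on (0.33, 0.61) = 0.33
  (S & T) & T = min(a, b) on (0.33, 0.61) = 0.33
  ~((S & T) & T) = 1 − 0.33 = 0.67
  → value = 0.6700
|0.8772 − 0.6700| = 0.207

0.207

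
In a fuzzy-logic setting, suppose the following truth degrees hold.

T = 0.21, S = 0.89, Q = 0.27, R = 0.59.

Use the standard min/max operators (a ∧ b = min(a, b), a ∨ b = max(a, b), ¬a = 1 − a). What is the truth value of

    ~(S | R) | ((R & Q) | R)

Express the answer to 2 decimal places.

S | R = max(a, b) on (0.89, 0.59) = 0.89
~(S | R) = 1 − 0.89 = 0.11
R & Q = min(a, b) on (0.59, 0.27) = 0.27
(R & Q) | R = max(a, b) on (0.27, 0.59) = 0.59
~(S | R) | ((R & Q) | R) = max(a, b) on (0.11, 0.59) = 0.59

0.59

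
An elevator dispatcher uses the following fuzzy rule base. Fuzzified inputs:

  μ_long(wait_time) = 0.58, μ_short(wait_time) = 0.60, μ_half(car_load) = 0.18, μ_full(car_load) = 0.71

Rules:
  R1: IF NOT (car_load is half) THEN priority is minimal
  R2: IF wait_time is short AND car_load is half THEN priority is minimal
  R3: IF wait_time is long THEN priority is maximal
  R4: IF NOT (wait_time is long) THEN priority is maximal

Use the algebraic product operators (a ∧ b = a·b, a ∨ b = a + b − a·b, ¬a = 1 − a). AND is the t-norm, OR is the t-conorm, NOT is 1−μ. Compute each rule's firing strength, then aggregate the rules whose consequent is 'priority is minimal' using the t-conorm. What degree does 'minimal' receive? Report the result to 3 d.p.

0.839

R1: ¬half=1−0.18=0.82 → w = 0.8200
R2: short=0.60, half=0.18; AND[a·b] → w = 0.1080
R3: long=0.58 → w = 0.5800
R4: ¬long=1−0.58=0.42 → w = 0.4200
Rules with consequent 'minimal': {R1, R2} → strengths 0.8200, 0.1080
Aggregate via t-conorm [a + b − a·b]: 0.8394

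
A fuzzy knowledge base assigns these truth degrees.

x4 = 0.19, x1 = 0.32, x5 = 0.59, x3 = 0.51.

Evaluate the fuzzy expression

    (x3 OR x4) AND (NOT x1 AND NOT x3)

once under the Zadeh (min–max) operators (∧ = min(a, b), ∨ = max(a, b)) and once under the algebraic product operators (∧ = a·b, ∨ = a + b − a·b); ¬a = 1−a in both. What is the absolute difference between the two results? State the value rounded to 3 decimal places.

0.289

Under Zadeh (min–max):
  x3 OR x4 = max(a, b) on (0.51, 0.19) = 0.51
  NOT x1 = 1 − 0.32 = 0.68
  NOT x3 = 1 − 0.51 = 0.49
  NOT x1 AND NOT x3 = min(a, b) on (0.68, 0.49) = 0.49
  (x3 OR x4) AND (NOT x1 AND NOT x3) = min(a, b) on (0.51, 0.49) = 0.49
  → value = 0.4900
Under algebraic product:
  x3 OR x4 = a + b − a·b on (0.5100, 0.1900) = 0.6031
  NOT x1 = 1 − 0.3200 = 0.6800
  NOT x3 = 1 − 0.5100 = 0.4900
  NOT x1 AND NOT x3 = a·b on (0.6800, 0.4900) = 0.3332
  (x3 OR x4) AND (NOT x1 AND NOT x3) = a·b on (0.6031, 0.3332) = 0.2010
  → value = 0.2010
|0.4900 − 0.2010| = 0.289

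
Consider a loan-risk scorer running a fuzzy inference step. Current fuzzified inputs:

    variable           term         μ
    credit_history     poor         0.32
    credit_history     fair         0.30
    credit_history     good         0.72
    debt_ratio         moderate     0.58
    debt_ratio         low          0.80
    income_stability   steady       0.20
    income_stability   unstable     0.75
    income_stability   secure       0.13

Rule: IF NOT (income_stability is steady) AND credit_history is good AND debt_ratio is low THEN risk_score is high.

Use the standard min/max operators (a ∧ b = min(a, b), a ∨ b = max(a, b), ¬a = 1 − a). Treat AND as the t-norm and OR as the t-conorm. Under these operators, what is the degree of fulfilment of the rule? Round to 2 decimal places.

firing strength: ¬steady=1−0.20=0.80, good=0.72, low=0.80; AND[min(a, b)] → w = 0.72

0.72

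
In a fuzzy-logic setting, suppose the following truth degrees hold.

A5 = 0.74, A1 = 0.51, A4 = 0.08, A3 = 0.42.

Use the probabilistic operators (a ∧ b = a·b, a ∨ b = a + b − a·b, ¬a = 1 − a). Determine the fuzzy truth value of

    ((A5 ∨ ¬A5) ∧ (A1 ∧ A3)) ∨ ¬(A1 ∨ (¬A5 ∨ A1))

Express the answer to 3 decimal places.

¬A5 = 1 − 0.7400 = 0.2600
A5 ∨ ¬A5 = a + b − a·b on (0.7400, 0.2600) = 0.8076
A1 ∧ A3 = a·b on (0.5100, 0.4200) = 0.2142
(A5 ∨ ¬A5) ∧ (A1 ∧ A3) = a·b on (0.8076, 0.2142) = 0.1730
¬A5 = 1 − 0.7400 = 0.2600
¬A5 ∨ A1 = a + b − a·b on (0.2600, 0.5100) = 0.6374
A1 ∨ (¬A5 ∨ A1) = a + b − a·b on (0.5100, 0.6374) = 0.8223
¬(A1 ∨ (¬A5 ∨ A1)) = 1 − 0.8223 = 0.1777
((A5 ∨ ¬A5) ∧ (A1 ∧ A3)) ∨ ¬(A1 ∨ (¬A5 ∨ A1)) = a + b − a·b on (0.1730, 0.1777) = 0.3199

0.320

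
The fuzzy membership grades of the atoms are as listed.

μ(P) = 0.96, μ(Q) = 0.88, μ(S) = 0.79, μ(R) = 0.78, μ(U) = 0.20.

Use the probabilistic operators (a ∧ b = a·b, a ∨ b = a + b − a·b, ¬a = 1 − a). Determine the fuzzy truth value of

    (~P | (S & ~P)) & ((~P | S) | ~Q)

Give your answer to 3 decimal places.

0.058

~P = 1 − 0.9600 = 0.0400
~P = 1 − 0.9600 = 0.0400
S & ~P = a·b on (0.7900, 0.0400) = 0.0316
~P | (S & ~P) = a + b − a·b on (0.0400, 0.0316) = 0.0703
~P = 1 − 0.9600 = 0.0400
~P | S = a + b − a·b on (0.0400, 0.7900) = 0.7984
~Q = 1 − 0.8800 = 0.1200
(~P | S) | ~Q = a + b − a·b on (0.7984, 0.1200) = 0.8226
(~P | (S & ~P)) & ((~P | S) | ~Q) = a·b on (0.0703, 0.8226) = 0.0579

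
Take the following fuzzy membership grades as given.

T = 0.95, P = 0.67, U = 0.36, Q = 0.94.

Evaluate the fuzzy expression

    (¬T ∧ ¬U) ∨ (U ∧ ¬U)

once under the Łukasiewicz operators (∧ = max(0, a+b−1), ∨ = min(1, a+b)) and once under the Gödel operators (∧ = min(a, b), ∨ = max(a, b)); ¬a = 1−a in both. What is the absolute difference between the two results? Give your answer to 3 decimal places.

Under Łukasiewicz:
  ¬T = 1 − 0.95 = 0.05
  ¬U = 1 − 0.36 = 0.64
  ¬T ∧ ¬U = max(0, a+b−1) on (0.05, 0.64) = 0.00
  ¬U = 1 − 0.36 = 0.64
  U ∧ ¬U = max(0, a+b−1) on (0.36, 0.64) = 0.00
  (¬T ∧ ¬U) ∨ (U ∧ ¬U) = min(1, a+b) on (0.00, 0.00) = 0.00
  → value = 0.0000
Under Gödel:
  ¬T = 1 − 0.95 = 0.05
  ¬U = 1 − 0.36 = 0.64
  ¬T ∧ ¬U = min(a, b) on (0.05, 0.64) = 0.05
  ¬U = 1 − 0.36 = 0.64
  U ∧ ¬U = min(a, b) on (0.36, 0.64) = 0.36
  (¬T ∧ ¬U) ∨ (U ∧ ¬U) = max(a, b) on (0.05, 0.36) = 0.36
  → value = 0.3600
|0.0000 − 0.3600| = 0.360

0.360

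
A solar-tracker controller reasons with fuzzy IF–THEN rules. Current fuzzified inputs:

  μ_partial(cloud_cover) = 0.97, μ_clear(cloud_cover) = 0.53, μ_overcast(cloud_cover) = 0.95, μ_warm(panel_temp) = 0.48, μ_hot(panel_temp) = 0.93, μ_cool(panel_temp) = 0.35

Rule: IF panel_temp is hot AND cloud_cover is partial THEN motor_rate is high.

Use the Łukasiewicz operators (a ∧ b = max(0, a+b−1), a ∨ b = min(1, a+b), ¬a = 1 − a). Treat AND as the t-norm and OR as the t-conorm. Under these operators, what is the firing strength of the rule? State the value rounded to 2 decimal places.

firing strength: hot=0.93, partial=0.97; AND[max(0, a+b−1)] → w = 0.90

0.90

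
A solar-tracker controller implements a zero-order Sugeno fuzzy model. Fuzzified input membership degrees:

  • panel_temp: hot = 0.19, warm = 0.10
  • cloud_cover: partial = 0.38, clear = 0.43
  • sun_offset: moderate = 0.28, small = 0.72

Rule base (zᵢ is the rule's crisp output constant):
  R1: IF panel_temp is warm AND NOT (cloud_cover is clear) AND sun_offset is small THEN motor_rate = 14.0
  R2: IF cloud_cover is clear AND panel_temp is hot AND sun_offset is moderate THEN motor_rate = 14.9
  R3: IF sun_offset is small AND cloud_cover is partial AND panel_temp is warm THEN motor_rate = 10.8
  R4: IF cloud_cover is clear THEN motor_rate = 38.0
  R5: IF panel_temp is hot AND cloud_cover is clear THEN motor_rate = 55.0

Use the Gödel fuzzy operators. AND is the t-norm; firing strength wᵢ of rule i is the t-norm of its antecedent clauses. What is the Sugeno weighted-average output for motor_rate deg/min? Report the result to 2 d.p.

R1 (z=14.0): warm=0.10, ¬clear=1−0.43=0.57, small=0.72; AND[min(a, b)] → w = 0.10
R2 (z=14.9): clear=0.43, hot=0.19, moderate=0.28; AND[min(a, b)] → w = 0.19
R3 (z=10.8): small=0.72, partial=0.38, warm=0.10; AND[min(a, b)] → w = 0.10
R4 (z=38.0): clear=0.43 → w = 0.43
R5 (z=55.0): hot=0.19, clear=0.43; AND[min(a, b)] → w = 0.19
Weighted average = (0.10·14.0 + 0.19·14.9 + 0.10·10.8 + 0.43·38.0 + 0.19·55.0) / (0.10 + 0.19 + 0.10 + 0.43 + 0.19)
  = 32.1010 / 1.0100 = 31.78

31.78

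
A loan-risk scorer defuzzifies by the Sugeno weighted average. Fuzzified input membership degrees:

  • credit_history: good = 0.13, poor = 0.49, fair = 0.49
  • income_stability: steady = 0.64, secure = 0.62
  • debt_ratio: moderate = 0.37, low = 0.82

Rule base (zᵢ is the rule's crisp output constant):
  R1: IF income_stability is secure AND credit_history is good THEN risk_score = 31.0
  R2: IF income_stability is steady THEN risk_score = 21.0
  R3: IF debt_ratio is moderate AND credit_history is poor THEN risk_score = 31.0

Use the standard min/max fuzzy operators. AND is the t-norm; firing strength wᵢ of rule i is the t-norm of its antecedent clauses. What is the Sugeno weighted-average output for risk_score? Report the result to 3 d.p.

25.386

R1 (z=31.0): secure=0.62, good=0.13; AND[min(a, b)] → w = 0.13
R2 (z=21.0): steady=0.64 → w = 0.64
R3 (z=31.0): moderate=0.37, poor=0.49; AND[min(a, b)] → w = 0.37
Weighted average = (0.13·31.0 + 0.64·21.0 + 0.37·31.0) / (0.13 + 0.64 + 0.37)
  = 28.9400 / 1.1400 = 25.386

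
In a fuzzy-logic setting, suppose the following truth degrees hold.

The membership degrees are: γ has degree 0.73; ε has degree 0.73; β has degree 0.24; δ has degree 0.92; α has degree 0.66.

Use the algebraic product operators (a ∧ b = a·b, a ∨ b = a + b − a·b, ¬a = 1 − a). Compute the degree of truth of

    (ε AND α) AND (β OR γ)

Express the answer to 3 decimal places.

0.383

ε AND α = a·b on (0.7300, 0.6600) = 0.4818
β OR γ = a + b − a·b on (0.2400, 0.7300) = 0.7948
(ε AND α) AND (β OR γ) = a·b on (0.4818, 0.7948) = 0.3829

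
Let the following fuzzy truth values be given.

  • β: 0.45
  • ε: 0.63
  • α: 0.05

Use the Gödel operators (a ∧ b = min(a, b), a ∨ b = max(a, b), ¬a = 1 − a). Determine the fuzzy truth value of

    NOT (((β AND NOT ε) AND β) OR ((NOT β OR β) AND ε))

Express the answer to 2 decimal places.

NOT ε = 1 − 0.63 = 0.37
β AND NOT ε = min(a, b) on (0.45, 0.37) = 0.37
(β AND NOT ε) AND β = min(a, b) on (0.37, 0.45) = 0.37
NOT β = 1 − 0.45 = 0.55
NOT β OR β = max(a, b) on (0.55, 0.45) = 0.55
(NOT β OR β) AND ε = min(a, b) on (0.55, 0.63) = 0.55
((β AND NOT ε) AND β) OR ((NOT β OR β) AND ε) = max(a, b) on (0.37, 0.55) = 0.55
NOT (((β AND NOT ε) AND β) OR ((NOT β OR β) AND ε)) = 1 − 0.55 = 0.45

0.45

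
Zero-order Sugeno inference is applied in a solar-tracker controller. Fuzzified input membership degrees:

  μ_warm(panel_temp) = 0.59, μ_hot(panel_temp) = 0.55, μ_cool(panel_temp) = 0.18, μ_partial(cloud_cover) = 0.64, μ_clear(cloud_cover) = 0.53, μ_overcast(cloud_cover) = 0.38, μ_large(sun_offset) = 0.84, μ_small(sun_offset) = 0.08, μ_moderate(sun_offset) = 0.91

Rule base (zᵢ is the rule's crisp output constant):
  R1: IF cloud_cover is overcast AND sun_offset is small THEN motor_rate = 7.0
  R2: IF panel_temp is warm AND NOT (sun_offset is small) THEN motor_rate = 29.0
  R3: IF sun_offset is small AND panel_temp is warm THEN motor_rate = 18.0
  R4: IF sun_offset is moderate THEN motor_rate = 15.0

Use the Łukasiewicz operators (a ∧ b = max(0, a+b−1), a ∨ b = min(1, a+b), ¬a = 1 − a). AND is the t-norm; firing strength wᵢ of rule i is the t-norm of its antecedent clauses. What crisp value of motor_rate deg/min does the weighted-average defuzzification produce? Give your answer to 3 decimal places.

R1 (z=7.0): overcast=0.38, small=0.08; AND[max(0, a+b−1)] → w = 0.00
R2 (z=29.0): warm=0.59, ¬small=1−0.08=0.92; AND[max(0, a+b−1)] → w = 0.51
R3 (z=18.0): small=0.08, warm=0.59; AND[max(0, a+b−1)] → w = 0.00
R4 (z=15.0): moderate=0.91 → w = 0.91
Weighted average = (0.00·7.0 + 0.51·29.0 + 0.00·18.0 + 0.91·15.0) / (0.00 + 0.51 + 0.00 + 0.91)
  = 28.4400 / 1.4200 = 20.028

20.028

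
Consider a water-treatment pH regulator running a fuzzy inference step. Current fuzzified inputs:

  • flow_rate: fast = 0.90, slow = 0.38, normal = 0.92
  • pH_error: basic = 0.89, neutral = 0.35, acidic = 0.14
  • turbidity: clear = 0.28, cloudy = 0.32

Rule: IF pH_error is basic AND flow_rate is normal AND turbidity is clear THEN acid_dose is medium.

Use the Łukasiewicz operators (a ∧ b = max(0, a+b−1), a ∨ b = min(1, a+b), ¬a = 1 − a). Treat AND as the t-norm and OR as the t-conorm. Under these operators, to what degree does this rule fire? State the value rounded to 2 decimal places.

firing strength: basic=0.89, normal=0.92, clear=0.28; AND[max(0, a+b−1)] → w = 0.09

0.09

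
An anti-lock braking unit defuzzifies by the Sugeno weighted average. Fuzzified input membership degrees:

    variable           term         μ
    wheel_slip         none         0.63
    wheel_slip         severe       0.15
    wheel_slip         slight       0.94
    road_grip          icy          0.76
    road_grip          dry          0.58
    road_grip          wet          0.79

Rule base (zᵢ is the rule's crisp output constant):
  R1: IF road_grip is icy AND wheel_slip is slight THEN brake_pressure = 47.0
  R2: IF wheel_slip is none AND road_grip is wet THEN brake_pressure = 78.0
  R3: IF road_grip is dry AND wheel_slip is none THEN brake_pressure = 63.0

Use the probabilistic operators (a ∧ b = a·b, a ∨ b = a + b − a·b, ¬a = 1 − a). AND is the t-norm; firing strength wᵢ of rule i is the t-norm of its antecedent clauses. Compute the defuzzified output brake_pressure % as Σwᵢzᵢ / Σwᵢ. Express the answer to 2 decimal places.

60.49

R1 (z=47.0): icy=0.76, slight=0.94; AND[a·b] → w = 0.7144
R2 (z=78.0): none=0.63, wet=0.79; AND[a·b] → w = 0.4977
R3 (z=63.0): dry=0.58, none=0.63; AND[a·b] → w = 0.3654
Weighted average = (0.7144·47.0 + 0.4977·78.0 + 0.3654·63.0) / (0.7144 + 0.4977 + 0.3654)
  = 95.4176 / 1.5775 = 60.49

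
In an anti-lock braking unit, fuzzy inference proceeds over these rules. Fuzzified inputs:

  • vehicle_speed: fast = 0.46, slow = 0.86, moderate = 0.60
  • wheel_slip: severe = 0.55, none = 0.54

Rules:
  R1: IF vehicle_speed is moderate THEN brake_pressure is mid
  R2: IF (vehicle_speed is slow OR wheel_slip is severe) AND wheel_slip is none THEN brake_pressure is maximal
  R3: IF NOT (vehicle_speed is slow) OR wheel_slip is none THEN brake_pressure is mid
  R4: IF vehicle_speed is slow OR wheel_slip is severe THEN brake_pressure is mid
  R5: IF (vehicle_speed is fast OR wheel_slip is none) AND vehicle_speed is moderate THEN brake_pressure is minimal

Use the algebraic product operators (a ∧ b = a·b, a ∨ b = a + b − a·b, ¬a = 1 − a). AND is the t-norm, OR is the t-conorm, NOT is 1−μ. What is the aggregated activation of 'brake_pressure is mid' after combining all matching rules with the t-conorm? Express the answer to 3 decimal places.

R1: moderate=0.60 → w = 0.6000
R2: (slow=0.86 OR severe=0.55) = 0.9370; AND[a·b] with none=0.54 → w = 0.5060
R3: ¬slow=1−0.86=0.14, none=0.54; OR[a + b − a·b] → w = 0.6044
R4: slow=0.86, severe=0.55; OR[a + b − a·b] → w = 0.9370
R5: (fast=0.46 OR none=0.54) = 0.7516; AND[a·b] with moderate=0.60 → w = 0.4510
Rules with consequent 'mid': {R1, R3, R4} → strengths 0.6000, 0.6044, 0.9370
Aggregate via t-conorm [a + b − a·b]: 0.9900

0.990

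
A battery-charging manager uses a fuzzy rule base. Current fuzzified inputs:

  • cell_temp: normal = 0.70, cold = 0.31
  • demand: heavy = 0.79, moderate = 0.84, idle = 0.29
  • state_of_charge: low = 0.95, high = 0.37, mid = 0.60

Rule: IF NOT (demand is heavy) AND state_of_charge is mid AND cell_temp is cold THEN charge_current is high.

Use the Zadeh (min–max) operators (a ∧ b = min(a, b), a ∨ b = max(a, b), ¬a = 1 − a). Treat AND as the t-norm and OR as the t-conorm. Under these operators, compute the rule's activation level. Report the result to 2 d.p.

0.21

firing strength: ¬heavy=1−0.79=0.21, mid=0.60, cold=0.31; AND[min(a, b)] → w = 0.21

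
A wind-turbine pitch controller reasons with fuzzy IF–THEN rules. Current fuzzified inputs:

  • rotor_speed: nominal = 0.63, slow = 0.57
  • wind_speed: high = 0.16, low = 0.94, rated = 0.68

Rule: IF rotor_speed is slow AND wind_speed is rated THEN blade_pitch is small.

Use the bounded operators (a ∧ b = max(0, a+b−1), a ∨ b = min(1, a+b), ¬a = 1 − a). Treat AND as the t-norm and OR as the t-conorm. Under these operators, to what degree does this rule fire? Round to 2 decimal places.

0.25

firing strength: slow=0.57, rated=0.68; AND[max(0, a+b−1)] → w = 0.25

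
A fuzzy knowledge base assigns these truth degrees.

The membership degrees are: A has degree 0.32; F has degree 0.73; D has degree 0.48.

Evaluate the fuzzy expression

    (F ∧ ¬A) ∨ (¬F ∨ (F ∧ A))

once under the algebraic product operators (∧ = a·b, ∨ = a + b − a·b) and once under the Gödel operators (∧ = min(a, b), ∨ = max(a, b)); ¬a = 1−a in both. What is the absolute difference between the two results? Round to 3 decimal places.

0.038

Under algebraic product:
  ¬A = 1 − 0.3200 = 0.6800
  F ∧ ¬A = a·b on (0.7300, 0.6800) = 0.4964
  ¬F = 1 − 0.7300 = 0.2700
  F ∧ A = a·b on (0.7300, 0.3200) = 0.2336
  ¬F ∨ (F ∧ A) = a + b − a·b on (0.2700, 0.2336) = 0.4405
  (F ∧ ¬A) ∨ (¬F ∨ (F ∧ A)) = a + b − a·b on (0.4964, 0.4405) = 0.7182
  → value = 0.7182
Under Gödel:
  ¬A = 1 − 0.32 = 0.68
  F ∧ ¬A = min(a, b) on (0.73, 0.68) = 0.68
  ¬F = 1 − 0.73 = 0.27
  F ∧ A = min(a, b) on (0.73, 0.32) = 0.32
  ¬F ∨ (F ∧ A) = max(a, b) on (0.27, 0.32) = 0.32
  (F ∧ ¬A) ∨ (¬F ∨ (F ∧ A)) = max(a, b) on (0.68, 0.32) = 0.68
  → value = 0.6800
|0.7182 − 0.6800| = 0.038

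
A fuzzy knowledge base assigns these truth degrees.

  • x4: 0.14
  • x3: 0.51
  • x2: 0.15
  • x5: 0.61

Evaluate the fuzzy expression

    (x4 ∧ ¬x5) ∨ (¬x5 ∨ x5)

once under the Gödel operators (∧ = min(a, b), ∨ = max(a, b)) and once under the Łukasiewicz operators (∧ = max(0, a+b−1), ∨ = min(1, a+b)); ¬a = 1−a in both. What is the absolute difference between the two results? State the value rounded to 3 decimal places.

Under Gödel:
  ¬x5 = 1 − 0.61 = 0.39
  x4 ∧ ¬x5 = min(a, b) on (0.14, 0.39) = 0.14
  ¬x5 = 1 − 0.61 = 0.39
  ¬x5 ∨ x5 = max(a, b) on (0.39, 0.61) = 0.61
  (x4 ∧ ¬x5) ∨ (¬x5 ∨ x5) = max(a, b) on (0.14, 0.61) = 0.61
  → value = 0.6100
Under Łukasiewicz:
  ¬x5 = 1 − 0.61 = 0.39
  x4 ∧ ¬x5 = max(0, a+b−1) on (0.14, 0.39) = 0.00
  ¬x5 = 1 − 0.61 = 0.39
  ¬x5 ∨ x5 = min(1, a+b) on (0.39, 0.61) = 1.00
  (x4 ∧ ¬x5) ∨ (¬x5 ∨ x5) = min(1, a+b) on (0.00, 1.00) = 1.00
  → value = 1.0000
|0.6100 − 1.0000| = 0.390

0.390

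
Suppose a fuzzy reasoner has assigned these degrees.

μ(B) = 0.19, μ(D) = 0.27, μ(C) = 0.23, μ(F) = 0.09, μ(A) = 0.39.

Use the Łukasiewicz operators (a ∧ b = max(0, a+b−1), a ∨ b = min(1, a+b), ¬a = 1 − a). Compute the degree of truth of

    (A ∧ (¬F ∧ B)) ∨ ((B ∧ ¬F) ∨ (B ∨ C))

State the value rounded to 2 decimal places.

¬F = 1 − 0.09 = 0.91
¬F ∧ B = max(0, a+b−1) on (0.91, 0.19) = 0.10
A ∧ (¬F ∧ B) = max(0, a+b−1) on (0.39, 0.10) = 0.00
¬F = 1 − 0.09 = 0.91
B ∧ ¬F = max(0, a+b−1) on (0.19, 0.91) = 0.10
B ∨ C = min(1, a+b) on (0.19, 0.23) = 0.42
(B ∧ ¬F) ∨ (B ∨ C) = min(1, a+b) on (0.10, 0.42) = 0.52
(A ∧ (¬F ∧ B)) ∨ ((B ∧ ¬F) ∨ (B ∨ C)) = min(1, a+b) on (0.00, 0.52) = 0.52

0.52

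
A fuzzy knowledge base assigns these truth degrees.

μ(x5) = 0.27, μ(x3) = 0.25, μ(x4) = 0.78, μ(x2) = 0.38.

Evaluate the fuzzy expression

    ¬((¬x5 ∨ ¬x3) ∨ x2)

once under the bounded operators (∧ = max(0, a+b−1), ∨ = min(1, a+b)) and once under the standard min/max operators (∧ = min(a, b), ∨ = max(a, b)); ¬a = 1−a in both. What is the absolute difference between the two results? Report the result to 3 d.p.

0.250

Under bounded:
  ¬x5 = 1 − 0.27 = 0.73
  ¬x3 = 1 − 0.25 = 0.75
  ¬x5 ∨ ¬x3 = min(1, a+b) on (0.73, 0.75) = 1.00
  (¬x5 ∨ ¬x3) ∨ x2 = min(1, a+b) on (1.00, 0.38) = 1.00
  ¬((¬x5 ∨ ¬x3) ∨ x2) = 1 − 1.00 = 0.00
  → value = 0.0000
Under standard min/max:
  ¬x5 = 1 − 0.27 = 0.73
  ¬x3 = 1 − 0.25 = 0.75
  ¬x5 ∨ ¬x3 = max(a, b) on (0.73, 0.75) = 0.75
  (¬x5 ∨ ¬x3) ∨ x2 = max(a, b) on (0.75, 0.38) = 0.75
  ¬((¬x5 ∨ ¬x3) ∨ x2) = 1 − 0.75 = 0.25
  → value = 0.2500
|0.0000 − 0.2500| = 0.250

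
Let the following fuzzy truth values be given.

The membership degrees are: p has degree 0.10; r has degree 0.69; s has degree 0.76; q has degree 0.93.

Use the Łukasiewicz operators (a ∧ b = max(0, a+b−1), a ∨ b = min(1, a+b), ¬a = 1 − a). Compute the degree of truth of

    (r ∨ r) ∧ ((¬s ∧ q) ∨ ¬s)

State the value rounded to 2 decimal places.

r ∨ r = min(1, a+b) on (0.69, 0.69) = 1.00
¬s = 1 − 0.76 = 0.24
¬s ∧ q = max(0, a+b−1) on (0.24, 0.93) = 0.17
¬s = 1 − 0.76 = 0.24
(¬s ∧ q) ∨ ¬s = min(1, a+b) on (0.17, 0.24) = 0.41
(r ∨ r) ∧ ((¬s ∧ q) ∨ ¬s) = max(0, a+b−1) on (1.00, 0.41) = 0.41

0.41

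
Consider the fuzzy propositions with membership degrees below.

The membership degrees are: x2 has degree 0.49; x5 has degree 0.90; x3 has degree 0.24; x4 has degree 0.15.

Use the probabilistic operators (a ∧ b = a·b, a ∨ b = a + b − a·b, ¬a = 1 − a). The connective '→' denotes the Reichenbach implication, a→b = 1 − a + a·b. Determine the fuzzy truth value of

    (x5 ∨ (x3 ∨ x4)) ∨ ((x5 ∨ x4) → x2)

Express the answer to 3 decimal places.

0.970

x3 ∨ x4 = a + b − a·b on (0.2400, 0.1500) = 0.3540
x5 ∨ (x3 ∨ x4) = a + b − a·b on (0.9000, 0.3540) = 0.9354
x5 ∨ x4 = a + b − a·b on (0.9000, 0.1500) = 0.9150
(x5 ∨ x4) → x2  [Reichenbach: 1 − a + a·b] with a=0.9150, b=0.4900 → 0.5333
(x5 ∨ (x3 ∨ x4)) ∨ ((x5 ∨ x4) → x2) = a + b − a·b on (0.9354, 0.5333) = 0.9699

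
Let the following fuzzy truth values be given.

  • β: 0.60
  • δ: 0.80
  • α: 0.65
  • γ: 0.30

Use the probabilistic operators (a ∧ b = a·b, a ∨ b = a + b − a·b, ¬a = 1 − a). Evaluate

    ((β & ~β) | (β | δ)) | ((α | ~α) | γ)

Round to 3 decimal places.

~β = 1 − 0.6000 = 0.4000
β & ~β = a·b on (0.6000, 0.4000) = 0.2400
β | δ = a + b − a·b on (0.6000, 0.8000) = 0.9200
(β & ~β) | (β | δ) = a + b − a·b on (0.2400, 0.9200) = 0.9392
~α = 1 − 0.6500 = 0.3500
α | ~α = a + b − a·b on (0.6500, 0.3500) = 0.7725
(α | ~α) | γ = a + b − a·b on (0.7725, 0.3000) = 0.8407
((β & ~β) | (β | δ)) | ((α | ~α) | γ) = a + b − a·b on (0.9392, 0.8407) = 0.9903

0.990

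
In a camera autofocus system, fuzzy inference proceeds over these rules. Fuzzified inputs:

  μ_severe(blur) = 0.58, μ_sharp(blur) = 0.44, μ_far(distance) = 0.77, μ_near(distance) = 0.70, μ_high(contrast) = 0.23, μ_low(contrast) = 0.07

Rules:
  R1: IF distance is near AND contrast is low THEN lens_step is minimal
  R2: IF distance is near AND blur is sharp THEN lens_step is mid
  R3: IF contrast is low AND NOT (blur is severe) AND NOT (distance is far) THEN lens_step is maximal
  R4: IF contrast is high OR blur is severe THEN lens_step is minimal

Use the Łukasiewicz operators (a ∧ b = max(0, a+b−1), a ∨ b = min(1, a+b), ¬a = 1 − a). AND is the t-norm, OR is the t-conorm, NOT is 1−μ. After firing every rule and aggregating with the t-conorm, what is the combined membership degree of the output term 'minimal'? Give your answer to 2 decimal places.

R1: near=0.70, low=0.07; AND[max(0, a+b−1)] → w = 0.00
R2: near=0.70, sharp=0.44; AND[max(0, a+b−1)] → w = 0.14
R3: low=0.07, ¬severe=1−0.58=0.42, ¬far=1−0.77=0.23; AND[max(0, a+b−1)] → w = 0.00
R4: high=0.23, severe=0.58; OR[min(1, a+b)] → w = 0.81
Rules with consequent 'minimal': {R1, R4} → strengths 0.00, 0.81
Aggregate via t-conorm [min(1, a+b)]: 0.81

0.81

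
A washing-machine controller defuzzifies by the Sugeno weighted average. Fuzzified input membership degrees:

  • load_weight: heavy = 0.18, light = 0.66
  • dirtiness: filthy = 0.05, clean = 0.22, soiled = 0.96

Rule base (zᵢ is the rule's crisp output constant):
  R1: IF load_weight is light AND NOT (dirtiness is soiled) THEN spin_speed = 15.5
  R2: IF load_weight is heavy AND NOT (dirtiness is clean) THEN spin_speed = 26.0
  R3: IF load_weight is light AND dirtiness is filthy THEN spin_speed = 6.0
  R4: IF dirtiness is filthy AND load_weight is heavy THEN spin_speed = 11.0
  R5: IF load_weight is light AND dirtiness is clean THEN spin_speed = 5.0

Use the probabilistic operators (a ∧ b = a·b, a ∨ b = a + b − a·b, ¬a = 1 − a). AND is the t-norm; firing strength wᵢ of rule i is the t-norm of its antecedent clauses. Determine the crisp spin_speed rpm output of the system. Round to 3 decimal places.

R1 (z=15.5): light=0.66, ¬soiled=1−0.96=0.04; AND[a·b] → w = 0.0264
R2 (z=26.0): heavy=0.18, ¬clean=1−0.22=0.78; AND[a·b] → w = 0.1404
R3 (z=6.0): light=0.66, filthy=0.05; AND[a·b] → w = 0.0330
R4 (z=11.0): filthy=0.05, heavy=0.18; AND[a·b] → w = 0.0090
R5 (z=5.0): light=0.66, clean=0.22; AND[a·b] → w = 0.1452
Weighted average = (0.0264·15.5 + 0.1404·26.0 + 0.0330·6.0 + 0.0090·11.0 + 0.1452·5.0) / (0.0264 + 0.1404 + 0.0330 + 0.0090 + 0.1452)
  = 5.0826 / 0.3540 = 14.358

14.358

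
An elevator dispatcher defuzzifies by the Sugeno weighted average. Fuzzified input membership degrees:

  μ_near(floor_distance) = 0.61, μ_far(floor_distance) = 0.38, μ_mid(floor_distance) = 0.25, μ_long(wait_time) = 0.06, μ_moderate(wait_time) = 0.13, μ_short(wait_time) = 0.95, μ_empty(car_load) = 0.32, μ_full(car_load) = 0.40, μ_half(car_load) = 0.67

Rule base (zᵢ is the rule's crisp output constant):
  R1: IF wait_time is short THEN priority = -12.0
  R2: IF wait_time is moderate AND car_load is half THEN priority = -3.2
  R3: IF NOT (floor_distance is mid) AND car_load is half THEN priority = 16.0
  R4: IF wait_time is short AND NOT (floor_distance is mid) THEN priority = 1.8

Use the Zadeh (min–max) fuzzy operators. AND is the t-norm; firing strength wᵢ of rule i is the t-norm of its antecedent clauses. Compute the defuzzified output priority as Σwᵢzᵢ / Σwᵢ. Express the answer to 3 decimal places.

R1 (z=-12.0): short=0.95 → w = 0.95
R2 (z=-3.2): moderate=0.13, half=0.67; AND[min(a, b)] → w = 0.13
R3 (z=16.0): ¬mid=1−0.25=0.75, half=0.67; AND[min(a, b)] → w = 0.67
R4 (z=1.8): short=0.95, ¬mid=1−0.25=0.75; AND[min(a, b)] → w = 0.75
Weighted average = (0.95·-12.0 + 0.13·-3.2 + 0.67·16.0 + 0.75·1.8) / (0.95 + 0.13 + 0.67 + 0.75)
  = 0.2540 / 2.5000 = 0.102

0.102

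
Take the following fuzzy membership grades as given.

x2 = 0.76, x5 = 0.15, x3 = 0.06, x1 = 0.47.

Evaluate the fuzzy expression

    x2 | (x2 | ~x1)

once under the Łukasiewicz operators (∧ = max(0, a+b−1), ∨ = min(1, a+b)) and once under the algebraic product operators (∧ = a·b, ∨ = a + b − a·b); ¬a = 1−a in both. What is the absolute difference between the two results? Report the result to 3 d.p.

Under Łukasiewicz:
  ~x1 = 1 − 0.47 = 0.53
  x2 | ~x1 = min(1, a+b) on (0.76, 0.53) = 1.00
  x2 | (x2 | ~x1) = min(1, a+b) on (0.76, 1.00) = 1.00
  → value = 1.0000
Under algebraic product:
  ~x1 = 1 − 0.4700 = 0.5300
  x2 | ~x1 = a + b − a·b on (0.7600, 0.5300) = 0.8872
  x2 | (x2 | ~x1) = a + b − a·b on (0.7600, 0.8872) = 0.9729
  → value = 0.9729
|1.0000 − 0.9729| = 0.027

0.027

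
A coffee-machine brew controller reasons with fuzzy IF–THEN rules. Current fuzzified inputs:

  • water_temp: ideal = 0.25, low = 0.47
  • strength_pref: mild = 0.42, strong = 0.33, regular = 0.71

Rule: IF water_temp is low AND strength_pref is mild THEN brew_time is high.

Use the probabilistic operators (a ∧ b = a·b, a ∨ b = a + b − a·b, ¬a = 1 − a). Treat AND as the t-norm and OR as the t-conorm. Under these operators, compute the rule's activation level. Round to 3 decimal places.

0.197

firing strength: low=0.47, mild=0.42; AND[a·b] → w = 0.1974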